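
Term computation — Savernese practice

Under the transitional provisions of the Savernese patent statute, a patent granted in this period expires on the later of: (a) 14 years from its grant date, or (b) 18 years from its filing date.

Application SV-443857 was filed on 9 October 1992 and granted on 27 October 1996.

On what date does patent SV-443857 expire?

(a) grant + 14 years → 27 October 2010.
(b) filing + 18 years → 9 October 2010.
Later of the two: 27 October 2010.

2010-10-27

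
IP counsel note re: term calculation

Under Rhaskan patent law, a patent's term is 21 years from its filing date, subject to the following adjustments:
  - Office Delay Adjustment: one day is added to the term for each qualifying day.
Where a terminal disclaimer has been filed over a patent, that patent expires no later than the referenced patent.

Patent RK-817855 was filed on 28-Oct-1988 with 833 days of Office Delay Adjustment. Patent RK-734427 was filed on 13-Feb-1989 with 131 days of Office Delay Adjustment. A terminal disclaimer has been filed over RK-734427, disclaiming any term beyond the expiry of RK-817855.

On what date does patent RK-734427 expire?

June 24, 2010

Natural term of RK-734427:
  Base: filing + 21 years → 13 February 2010.
  Office Delay Adjustment: +131 days → 24 June 2010.
Expiry of referenced patent RK-817855:
  Base: filing + 21 years → 28 October 2009.
  Office Delay Adjustment: +833 days → 8 February 2012.
Terminal disclaimer: RK-734427 expires on the earlier of 24 June 2010 and 8 February 2012.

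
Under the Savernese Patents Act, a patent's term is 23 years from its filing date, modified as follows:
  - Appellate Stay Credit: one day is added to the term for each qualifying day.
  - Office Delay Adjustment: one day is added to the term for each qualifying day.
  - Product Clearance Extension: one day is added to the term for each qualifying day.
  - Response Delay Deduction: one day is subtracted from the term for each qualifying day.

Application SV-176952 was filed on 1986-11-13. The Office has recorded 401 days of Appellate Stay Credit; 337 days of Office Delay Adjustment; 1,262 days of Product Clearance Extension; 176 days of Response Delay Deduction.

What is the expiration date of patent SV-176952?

Base term: filing date + 23 years → 13 November 2009.
Appellate Stay Credit: +401 days → 19 December 2010.
Office Delay Adjustment: +337 days → 21 November 2011.
Product Clearance Extension: +1262 days → 6 May 2015.
Response Delay Deduction: −176 days → 11 November 2014.

2014-11-11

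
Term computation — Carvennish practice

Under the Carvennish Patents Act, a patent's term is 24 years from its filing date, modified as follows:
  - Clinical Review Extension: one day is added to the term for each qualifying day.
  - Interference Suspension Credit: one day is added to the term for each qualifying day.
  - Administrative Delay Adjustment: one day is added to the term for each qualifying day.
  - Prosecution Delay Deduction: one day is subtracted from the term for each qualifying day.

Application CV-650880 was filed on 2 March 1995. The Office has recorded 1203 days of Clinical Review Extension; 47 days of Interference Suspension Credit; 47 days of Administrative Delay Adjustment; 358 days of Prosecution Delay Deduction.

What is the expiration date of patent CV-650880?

September 26, 2021

Base term: filing date + 24 years → 2 March 2019.
Clinical Review Extension: +1203 days → 17 June 2022.
Interference Suspension Credit: +47 days → 3 August 2022.
Administrative Delay Adjustment: +47 days → 19 September 2022.
Prosecution Delay Deduction: −358 days → 26 September 2021.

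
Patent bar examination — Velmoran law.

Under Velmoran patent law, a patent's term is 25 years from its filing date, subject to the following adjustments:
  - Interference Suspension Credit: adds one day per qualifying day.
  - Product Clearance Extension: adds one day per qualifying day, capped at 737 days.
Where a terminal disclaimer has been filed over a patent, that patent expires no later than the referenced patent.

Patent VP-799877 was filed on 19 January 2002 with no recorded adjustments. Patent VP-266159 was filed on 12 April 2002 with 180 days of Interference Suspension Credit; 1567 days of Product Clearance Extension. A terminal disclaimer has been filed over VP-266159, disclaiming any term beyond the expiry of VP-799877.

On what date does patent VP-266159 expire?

Natural term of VP-266159:
  Base: filing + 25 years → 12 April 2027.
  Interference Suspension Credit: +180 days → 9 October 2027.
  Product Clearance Extension: 1567 days claimed exceeds the 737-day cap, so +737 days → 15 October 2029.
Expiry of referenced patent VP-799877:
  Base: filing + 25 years → 19 January 2027.
Terminal disclaimer: VP-266159 expires on the earlier of 15 October 2029 and 19 January 2027.

January 19, 2027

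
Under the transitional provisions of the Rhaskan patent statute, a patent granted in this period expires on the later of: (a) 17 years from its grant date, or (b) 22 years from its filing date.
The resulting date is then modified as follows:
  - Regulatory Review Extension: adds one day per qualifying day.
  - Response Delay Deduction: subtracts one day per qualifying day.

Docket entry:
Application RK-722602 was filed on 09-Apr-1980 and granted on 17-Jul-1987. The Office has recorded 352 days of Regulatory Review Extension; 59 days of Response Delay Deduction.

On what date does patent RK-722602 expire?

2005-05-06

(a) grant + 17 years → 17 July 2004.
(b) filing + 22 years → 9 April 2002.
Later of the two: 17 July 2004.
Regulatory Review Extension: +352 days → 4 July 2005.
Response Delay Deduction: −59 days → 6 May 2005.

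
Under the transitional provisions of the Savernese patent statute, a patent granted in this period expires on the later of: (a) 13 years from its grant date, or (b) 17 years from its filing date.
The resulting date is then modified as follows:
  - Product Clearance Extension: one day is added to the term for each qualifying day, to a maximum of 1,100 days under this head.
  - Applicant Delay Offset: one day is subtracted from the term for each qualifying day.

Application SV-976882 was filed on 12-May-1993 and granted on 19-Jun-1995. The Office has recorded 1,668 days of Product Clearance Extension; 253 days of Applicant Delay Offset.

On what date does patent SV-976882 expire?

September 5, 2012

(a) grant + 13 years → 19 June 2008.
(b) filing + 17 years → 12 May 2010.
Later of the two: 12 May 2010.
Product Clearance Extension: 1668 days claimed exceeds the 1100-day cap, so +1100 days → 16 May 2013.
Applicant Delay Offset: −253 days → 5 September 2012.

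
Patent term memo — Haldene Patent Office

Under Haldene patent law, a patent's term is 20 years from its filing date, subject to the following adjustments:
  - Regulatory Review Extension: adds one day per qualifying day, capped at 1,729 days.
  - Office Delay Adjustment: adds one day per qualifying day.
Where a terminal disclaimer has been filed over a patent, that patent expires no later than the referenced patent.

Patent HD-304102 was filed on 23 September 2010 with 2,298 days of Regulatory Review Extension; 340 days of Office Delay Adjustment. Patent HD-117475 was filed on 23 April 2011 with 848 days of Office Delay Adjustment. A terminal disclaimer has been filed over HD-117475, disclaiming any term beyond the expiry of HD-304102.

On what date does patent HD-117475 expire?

2033-08-18

Natural term of HD-117475:
  Base: filing + 20 years → 23 April 2031.
  Office Delay Adjustment: +848 days → 18 August 2033.
Expiry of referenced patent HD-304102:
  Base: filing + 20 years → 23 September 2030.
  Regulatory Review Extension: 2298 days claimed exceeds the 1729-day cap, so +1729 days → 18 June 2035.
  Office Delay Adjustment: +340 days → 23 May 2036.
Terminal disclaimer: HD-117475 expires on the earlier of 18 August 2033 and 23 May 2036.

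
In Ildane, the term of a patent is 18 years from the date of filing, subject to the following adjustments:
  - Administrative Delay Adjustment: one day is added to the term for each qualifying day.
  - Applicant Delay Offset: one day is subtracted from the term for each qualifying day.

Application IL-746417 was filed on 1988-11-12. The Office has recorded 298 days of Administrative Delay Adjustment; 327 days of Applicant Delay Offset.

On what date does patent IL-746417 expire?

October 14, 2006

Base term: filing date + 18 years → 12 November 2006.
Administrative Delay Adjustment: +298 days → 6 September 2007.
Applicant Delay Offset: −327 days → 14 October 2006.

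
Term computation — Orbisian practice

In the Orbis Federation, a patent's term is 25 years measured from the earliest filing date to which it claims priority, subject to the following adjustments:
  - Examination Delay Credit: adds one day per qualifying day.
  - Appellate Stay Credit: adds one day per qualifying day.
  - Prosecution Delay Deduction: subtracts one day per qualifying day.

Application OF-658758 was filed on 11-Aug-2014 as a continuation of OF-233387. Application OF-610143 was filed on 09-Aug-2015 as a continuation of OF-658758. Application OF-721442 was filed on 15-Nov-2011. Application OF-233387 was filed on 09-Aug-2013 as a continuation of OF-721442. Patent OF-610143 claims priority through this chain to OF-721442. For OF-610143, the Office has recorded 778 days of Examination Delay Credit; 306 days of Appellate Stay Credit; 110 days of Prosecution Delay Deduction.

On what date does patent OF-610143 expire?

Earliest priority filing: 15 November 2011.
Base term: 15 November 2011 + 25 years → 15 November 2036.
Examination Delay Credit: +778 days → 2 January 2039.
Appellate Stay Credit: +306 days → 4 November 2039.
Prosecution Delay Deduction: −110 days → 17 July 2039.

July 17, 2039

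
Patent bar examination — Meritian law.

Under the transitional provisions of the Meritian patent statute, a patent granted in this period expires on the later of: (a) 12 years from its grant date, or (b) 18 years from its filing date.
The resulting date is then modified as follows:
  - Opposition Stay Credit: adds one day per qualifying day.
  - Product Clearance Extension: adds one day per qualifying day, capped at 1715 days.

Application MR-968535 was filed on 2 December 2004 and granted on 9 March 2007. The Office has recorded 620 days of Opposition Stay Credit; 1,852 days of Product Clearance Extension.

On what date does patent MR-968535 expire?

(a) grant + 12 years → 9 March 2019.
(b) filing + 18 years → 2 December 2022.
Later of the two: 2 December 2022.
Opposition Stay Credit: +620 days → 13 August 2024.
Product Clearance Extension: 1852 days claimed exceeds the 1715-day cap, so +1715 days → 24 April 2029.

2029-04-24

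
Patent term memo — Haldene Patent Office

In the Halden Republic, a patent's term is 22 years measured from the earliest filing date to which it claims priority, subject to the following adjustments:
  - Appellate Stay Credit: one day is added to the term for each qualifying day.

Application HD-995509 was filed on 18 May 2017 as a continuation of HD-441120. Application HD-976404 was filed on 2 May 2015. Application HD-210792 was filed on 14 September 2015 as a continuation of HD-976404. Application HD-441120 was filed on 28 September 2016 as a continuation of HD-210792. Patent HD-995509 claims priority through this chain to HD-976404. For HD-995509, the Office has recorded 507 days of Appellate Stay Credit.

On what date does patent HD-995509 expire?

Earliest priority filing: 2 May 2015.
Base term: 2 May 2015 + 22 years → 2 May 2037.
Appellate Stay Credit: +507 days → 21 September 2038.

2038-09-21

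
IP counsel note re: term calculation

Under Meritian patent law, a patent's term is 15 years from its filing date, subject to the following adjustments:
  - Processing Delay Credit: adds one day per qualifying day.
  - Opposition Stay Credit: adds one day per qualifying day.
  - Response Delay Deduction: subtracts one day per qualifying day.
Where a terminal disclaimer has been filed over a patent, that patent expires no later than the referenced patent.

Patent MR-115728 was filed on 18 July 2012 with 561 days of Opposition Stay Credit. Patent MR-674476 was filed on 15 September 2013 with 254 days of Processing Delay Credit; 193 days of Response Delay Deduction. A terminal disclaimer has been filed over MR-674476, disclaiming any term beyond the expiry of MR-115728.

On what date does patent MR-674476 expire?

November 15, 2028

Natural term of MR-674476:
  Base: filing + 15 years → 15 September 2028.
  Processing Delay Credit: +254 days → 27 May 2029.
  Response Delay Deduction: −193 days → 15 November 2028.
Expiry of referenced patent MR-115728:
  Base: filing + 15 years → 18 July 2027.
  Opposition Stay Credit: +561 days → 29 January 2029.
Terminal disclaimer: MR-674476 expires on the earlier of 15 November 2028 and 29 January 2029.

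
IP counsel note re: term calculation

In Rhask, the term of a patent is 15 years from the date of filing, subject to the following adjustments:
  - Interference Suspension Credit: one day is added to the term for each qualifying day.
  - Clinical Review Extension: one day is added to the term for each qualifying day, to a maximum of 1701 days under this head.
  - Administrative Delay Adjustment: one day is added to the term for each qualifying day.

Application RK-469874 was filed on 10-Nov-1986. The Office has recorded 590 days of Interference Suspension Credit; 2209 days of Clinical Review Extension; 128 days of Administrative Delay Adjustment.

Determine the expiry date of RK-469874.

Base term: filing date + 15 years → 10 November 2001.
Interference Suspension Credit: +590 days → 23 June 2003.
Clinical Review Extension: 2209 days claimed exceeds the 1701-day cap, so +1701 days → 18 February 2008.
Administrative Delay Adjustment: +128 days → 25 June 2008.

June 25, 2008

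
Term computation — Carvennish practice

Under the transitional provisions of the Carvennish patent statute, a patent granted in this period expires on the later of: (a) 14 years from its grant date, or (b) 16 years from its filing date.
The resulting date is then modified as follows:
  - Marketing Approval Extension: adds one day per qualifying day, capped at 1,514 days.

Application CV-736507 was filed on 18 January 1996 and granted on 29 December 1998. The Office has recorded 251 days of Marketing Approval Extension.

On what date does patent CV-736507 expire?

(a) grant + 14 years → 29 December 2012.
(b) filing + 16 years → 18 January 2012.
Later of the two: 29 December 2012.
Marketing Approval Extension: 251 days (within the 1514-day cap) → +251 days → 6 September 2013.

2013-09-06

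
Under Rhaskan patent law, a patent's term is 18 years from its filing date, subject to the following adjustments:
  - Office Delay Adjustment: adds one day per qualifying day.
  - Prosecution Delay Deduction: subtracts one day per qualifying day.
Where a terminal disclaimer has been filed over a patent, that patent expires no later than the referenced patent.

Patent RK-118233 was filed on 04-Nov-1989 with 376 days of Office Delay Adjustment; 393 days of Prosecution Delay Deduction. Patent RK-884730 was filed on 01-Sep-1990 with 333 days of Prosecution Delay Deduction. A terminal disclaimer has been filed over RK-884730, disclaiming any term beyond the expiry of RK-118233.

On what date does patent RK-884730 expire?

Natural term of RK-884730:
  Base: filing + 18 years → 1 September 2008.
  Prosecution Delay Deduction: −333 days → 4 October 2007.
Expiry of referenced patent RK-118233:
  Base: filing + 18 years → 4 November 2007.
  Office Delay Adjustment: +376 days → 14 November 2008.
  Prosecution Delay Deduction: −393 days → 18 October 2007.
Terminal disclaimer: RK-884730 expires on the earlier of 4 October 2007 and 18 October 2007.

October 4, 2007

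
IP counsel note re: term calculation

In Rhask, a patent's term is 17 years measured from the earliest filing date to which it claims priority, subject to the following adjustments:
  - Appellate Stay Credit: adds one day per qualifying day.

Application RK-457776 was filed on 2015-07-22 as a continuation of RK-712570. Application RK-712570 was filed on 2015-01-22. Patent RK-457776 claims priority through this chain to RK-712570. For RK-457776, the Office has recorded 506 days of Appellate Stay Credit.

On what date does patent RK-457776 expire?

2033-06-11

Earliest priority filing: 22 January 2015.
Base term: 22 January 2015 + 17 years → 22 January 2032.
Appellate Stay Credit: +506 days → 11 June 2033.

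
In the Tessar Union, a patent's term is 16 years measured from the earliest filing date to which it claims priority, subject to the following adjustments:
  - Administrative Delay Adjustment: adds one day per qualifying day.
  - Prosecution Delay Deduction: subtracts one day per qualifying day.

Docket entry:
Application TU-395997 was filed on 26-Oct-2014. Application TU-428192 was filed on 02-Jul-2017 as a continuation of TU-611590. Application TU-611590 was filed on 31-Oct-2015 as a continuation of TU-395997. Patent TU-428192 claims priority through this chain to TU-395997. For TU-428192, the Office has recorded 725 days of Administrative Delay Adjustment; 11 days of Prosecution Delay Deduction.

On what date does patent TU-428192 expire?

Earliest priority filing: 26 October 2014.
Base term: 26 October 2014 + 16 years → 26 October 2030.
Administrative Delay Adjustment: +725 days → 20 October 2032.
Prosecution Delay Deduction: −11 days → 9 October 2032.

October 9, 2032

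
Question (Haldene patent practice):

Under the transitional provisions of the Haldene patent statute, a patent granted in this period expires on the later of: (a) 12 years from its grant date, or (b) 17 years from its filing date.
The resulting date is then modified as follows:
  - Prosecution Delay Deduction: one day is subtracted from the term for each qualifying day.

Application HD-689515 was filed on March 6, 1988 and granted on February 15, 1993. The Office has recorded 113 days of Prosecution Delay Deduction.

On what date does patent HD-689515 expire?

(a) grant + 12 years → 15 February 2005.
(b) filing + 17 years → 6 March 2005.
Later of the two: 6 March 2005.
Prosecution Delay Deduction: −113 days → 13 November 2004.

2004-11-13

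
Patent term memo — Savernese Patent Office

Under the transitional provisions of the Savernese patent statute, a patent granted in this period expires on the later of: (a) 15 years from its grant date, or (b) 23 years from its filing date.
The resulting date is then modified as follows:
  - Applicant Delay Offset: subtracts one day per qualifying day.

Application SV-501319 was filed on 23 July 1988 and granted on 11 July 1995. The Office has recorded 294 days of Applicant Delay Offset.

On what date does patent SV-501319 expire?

(a) grant + 15 years → 11 July 2010.
(b) filing + 23 years → 23 July 2011.
Later of the two: 23 July 2011.
Applicant Delay Offset: −294 days → 2 October 2010.

2010-10-02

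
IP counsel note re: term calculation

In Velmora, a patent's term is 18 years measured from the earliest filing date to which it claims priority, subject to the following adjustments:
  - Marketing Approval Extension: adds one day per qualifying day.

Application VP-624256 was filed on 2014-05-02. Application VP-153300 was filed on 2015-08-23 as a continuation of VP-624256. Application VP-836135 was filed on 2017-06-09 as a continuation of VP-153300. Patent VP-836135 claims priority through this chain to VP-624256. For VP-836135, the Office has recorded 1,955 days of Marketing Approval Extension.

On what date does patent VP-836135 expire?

Earliest priority filing: 2 May 2014.
Base term: 2 May 2014 + 18 years → 2 May 2032.
Marketing Approval Extension: +1955 days → 8 September 2037.

September 8, 2037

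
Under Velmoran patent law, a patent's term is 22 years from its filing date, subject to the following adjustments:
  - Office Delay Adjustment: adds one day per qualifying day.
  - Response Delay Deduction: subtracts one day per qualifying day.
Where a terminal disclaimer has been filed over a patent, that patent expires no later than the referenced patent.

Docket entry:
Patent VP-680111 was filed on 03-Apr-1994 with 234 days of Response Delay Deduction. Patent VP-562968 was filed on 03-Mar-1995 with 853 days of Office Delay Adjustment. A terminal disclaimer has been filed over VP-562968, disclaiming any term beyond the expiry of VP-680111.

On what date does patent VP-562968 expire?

Natural term of VP-562968:
  Base: filing + 22 years → 3 March 2017.
  Office Delay Adjustment: +853 days → 4 July 2019.
Expiry of referenced patent VP-680111:
  Base: filing + 22 years → 3 April 2016.
  Response Delay Deduction: −234 days → 13 August 2015.
Terminal disclaimer: VP-562968 expires on the earlier of 4 July 2019 and 13 August 2015.

August 13, 2015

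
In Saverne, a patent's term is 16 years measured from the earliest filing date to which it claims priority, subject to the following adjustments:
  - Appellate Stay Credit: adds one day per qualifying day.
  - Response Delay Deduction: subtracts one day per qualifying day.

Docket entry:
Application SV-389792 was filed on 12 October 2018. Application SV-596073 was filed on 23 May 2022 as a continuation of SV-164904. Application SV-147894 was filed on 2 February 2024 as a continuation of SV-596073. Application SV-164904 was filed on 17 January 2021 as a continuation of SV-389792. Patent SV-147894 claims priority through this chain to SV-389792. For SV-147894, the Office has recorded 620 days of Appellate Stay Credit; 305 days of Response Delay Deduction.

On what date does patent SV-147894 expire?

August 23, 2035

Earliest priority filing: 12 October 2018.
Base term: 12 October 2018 + 16 years → 12 October 2034.
Appellate Stay Credit: +620 days → 23 June 2036.
Response Delay Deduction: −305 days → 23 August 2035.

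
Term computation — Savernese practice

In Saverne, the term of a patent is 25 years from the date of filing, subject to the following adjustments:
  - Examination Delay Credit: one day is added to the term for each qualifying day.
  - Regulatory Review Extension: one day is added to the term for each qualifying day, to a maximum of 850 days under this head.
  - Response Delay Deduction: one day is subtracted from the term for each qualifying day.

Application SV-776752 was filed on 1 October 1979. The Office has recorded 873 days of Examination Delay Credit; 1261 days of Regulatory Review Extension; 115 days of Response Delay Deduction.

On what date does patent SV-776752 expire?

Base term: filing date + 25 years → 1 October 2004.
Examination Delay Credit: +873 days → 21 February 2007.
Regulatory Review Extension: 1261 days claimed exceeds the 850-day cap, so +850 days → 20 June 2009.
Response Delay Deduction: −115 days → 25 February 2009.

2009-02-25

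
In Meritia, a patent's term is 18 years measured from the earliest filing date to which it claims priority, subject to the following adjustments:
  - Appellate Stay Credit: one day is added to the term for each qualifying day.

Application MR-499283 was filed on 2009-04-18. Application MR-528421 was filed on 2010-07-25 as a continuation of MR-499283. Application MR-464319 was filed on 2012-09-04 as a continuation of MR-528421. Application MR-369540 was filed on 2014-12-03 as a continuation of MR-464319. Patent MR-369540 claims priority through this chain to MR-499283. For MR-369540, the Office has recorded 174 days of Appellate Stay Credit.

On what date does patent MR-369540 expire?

Earliest priority filing: 18 April 2009.
Base term: 18 April 2009 + 18 years → 18 April 2027.
Appellate Stay Credit: +174 days → 9 October 2027.

2027-10-09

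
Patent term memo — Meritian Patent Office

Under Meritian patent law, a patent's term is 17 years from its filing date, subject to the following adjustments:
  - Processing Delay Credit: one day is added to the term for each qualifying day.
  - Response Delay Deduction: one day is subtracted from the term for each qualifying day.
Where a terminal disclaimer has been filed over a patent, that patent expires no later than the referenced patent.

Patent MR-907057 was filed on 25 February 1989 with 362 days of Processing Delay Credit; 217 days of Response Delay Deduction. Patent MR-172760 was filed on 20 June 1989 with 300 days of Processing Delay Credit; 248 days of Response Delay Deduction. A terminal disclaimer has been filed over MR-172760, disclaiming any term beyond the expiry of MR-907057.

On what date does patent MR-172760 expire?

Natural term of MR-172760:
  Base: filing + 17 years → 20 June 2006.
  Processing Delay Credit: +300 days → 16 April 2007.
  Response Delay Deduction: −248 days → 11 August 2006.
Expiry of referenced patent MR-907057:
  Base: filing + 17 years → 25 February 2006.
  Processing Delay Credit: +362 days → 22 February 2007.
  Response Delay Deduction: −217 days → 20 July 2006.
Terminal disclaimer: MR-172760 expires on the earlier of 11 August 2006 and 20 July 2006.

July 20, 2006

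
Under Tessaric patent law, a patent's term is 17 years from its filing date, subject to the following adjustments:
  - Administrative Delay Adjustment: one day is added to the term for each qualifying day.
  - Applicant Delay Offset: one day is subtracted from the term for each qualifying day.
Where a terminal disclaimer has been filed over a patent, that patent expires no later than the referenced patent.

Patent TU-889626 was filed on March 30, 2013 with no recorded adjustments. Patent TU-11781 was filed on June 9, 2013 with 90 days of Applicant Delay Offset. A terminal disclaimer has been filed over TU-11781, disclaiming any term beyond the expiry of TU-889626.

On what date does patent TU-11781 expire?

March 11, 2030

Natural term of TU-11781:
  Base: filing + 17 years → 9 June 2030.
  Applicant Delay Offset: −90 days → 11 March 2030.
Expiry of referenced patent TU-889626:
  Base: filing + 17 years → 30 March 2030.
Terminal disclaimer: TU-11781 expires on the earlier of 11 March 2030 and 30 March 2030.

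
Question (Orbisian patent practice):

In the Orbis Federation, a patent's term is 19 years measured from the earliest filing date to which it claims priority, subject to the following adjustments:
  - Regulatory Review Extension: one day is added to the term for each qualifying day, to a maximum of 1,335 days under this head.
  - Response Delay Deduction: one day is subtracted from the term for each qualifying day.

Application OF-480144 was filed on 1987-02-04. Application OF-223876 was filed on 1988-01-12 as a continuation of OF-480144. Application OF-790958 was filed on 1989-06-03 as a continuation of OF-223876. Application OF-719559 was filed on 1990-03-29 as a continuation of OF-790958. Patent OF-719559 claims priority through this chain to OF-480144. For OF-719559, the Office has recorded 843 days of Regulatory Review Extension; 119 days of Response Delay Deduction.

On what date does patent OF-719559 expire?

Earliest priority filing: 4 February 1987.
Base term: 4 February 1987 + 19 years → 4 February 2006.
Regulatory Review Extension: 843 days (within the 1335-day cap) → +843 days → 27 May 2008.
Response Delay Deduction: −119 days → 29 January 2008.

January 29, 2008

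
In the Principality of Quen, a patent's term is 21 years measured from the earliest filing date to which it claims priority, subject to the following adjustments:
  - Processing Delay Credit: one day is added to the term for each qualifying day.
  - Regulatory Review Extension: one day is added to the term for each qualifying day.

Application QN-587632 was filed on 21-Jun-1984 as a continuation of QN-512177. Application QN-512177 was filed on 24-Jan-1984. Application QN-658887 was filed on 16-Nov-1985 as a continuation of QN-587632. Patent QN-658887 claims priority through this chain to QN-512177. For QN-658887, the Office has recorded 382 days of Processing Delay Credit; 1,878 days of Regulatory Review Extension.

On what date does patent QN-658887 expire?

2011-04-03

Earliest priority filing: 24 January 1984.
Base term: 24 January 1984 + 21 years → 24 January 2005.
Processing Delay Credit: +382 days → 10 February 2006.
Regulatory Review Extension: +1878 days → 3 April 2011.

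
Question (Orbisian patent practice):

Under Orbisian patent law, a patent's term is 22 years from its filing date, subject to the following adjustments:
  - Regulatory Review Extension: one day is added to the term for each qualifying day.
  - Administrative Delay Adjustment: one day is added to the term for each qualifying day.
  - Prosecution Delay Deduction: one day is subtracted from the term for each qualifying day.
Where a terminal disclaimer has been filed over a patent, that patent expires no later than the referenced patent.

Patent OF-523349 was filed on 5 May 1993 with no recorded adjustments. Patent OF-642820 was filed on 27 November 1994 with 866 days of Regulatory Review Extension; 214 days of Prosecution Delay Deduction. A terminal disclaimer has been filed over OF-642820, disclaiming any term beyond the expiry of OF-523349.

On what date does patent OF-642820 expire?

Natural term of OF-642820:
  Base: filing + 22 years → 27 November 2016.
  Regulatory Review Extension: +866 days → 12 April 2019.
  Prosecution Delay Deduction: −214 days → 10 September 2018.
Expiry of referenced patent OF-523349:
  Base: filing + 22 years → 5 May 2015.
Terminal disclaimer: OF-642820 expires on the earlier of 10 September 2018 and 5 May 2015.

2015-05-05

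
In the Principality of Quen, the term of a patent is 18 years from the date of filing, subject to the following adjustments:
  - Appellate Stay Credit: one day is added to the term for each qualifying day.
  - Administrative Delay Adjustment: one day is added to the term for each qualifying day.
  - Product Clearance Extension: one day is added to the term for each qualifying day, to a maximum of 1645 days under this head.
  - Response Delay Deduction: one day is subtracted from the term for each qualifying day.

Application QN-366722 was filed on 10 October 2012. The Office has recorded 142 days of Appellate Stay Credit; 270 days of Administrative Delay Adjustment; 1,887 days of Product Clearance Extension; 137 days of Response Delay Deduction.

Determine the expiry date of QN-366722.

January 12, 2036

Base term: filing date + 18 years → 10 October 2030.
Appellate Stay Credit: +142 days → 1 March 2031.
Administrative Delay Adjustment: +270 days → 26 November 2031.
Product Clearance Extension: 1887 days claimed exceeds the 1645-day cap, so +1645 days → 28 May 2036.
Response Delay Deduction: −137 days → 12 January 2036.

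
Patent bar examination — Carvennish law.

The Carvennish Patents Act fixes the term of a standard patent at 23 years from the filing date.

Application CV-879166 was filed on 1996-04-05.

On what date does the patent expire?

Filing date + 23 years → 5 April 2019.

April 5, 2019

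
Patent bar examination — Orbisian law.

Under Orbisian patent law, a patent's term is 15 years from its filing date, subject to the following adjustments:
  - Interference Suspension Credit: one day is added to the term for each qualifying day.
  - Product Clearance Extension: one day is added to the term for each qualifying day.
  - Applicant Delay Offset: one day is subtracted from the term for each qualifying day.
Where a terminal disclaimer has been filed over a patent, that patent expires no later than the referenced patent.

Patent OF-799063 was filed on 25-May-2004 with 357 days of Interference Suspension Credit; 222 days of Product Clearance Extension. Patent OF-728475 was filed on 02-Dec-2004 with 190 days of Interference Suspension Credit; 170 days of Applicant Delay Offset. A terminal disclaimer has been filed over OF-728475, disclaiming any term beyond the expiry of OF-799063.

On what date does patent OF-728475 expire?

Natural term of OF-728475:
  Base: filing + 15 years → 2 December 2019.
  Interference Suspension Credit: +190 days → 9 June 2020.
  Applicant Delay Offset: −170 days → 22 December 2019.
Expiry of referenced patent OF-799063:
  Base: filing + 15 years → 25 May 2019.
  Interference Suspension Credit: +357 days → 16 May 2020.
  Product Clearance Extension: +222 days → 24 December 2020.
Terminal disclaimer: OF-728475 expires on the earlier of 22 December 2019 and 24 December 2020.

December 22, 2019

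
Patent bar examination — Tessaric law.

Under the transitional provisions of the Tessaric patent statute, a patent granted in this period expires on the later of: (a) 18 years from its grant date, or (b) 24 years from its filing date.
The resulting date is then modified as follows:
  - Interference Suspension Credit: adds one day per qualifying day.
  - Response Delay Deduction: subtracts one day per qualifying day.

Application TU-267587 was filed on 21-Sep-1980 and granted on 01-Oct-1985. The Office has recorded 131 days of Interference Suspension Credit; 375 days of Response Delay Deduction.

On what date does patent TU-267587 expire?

(a) grant + 18 years → 1 October 2003.
(b) filing + 24 years → 21 September 2004.
Later of the two: 21 September 2004.
Interference Suspension Credit: +131 days → 30 January 2005.
Response Delay Deduction: −375 days → 21 January 2004.

2004-01-21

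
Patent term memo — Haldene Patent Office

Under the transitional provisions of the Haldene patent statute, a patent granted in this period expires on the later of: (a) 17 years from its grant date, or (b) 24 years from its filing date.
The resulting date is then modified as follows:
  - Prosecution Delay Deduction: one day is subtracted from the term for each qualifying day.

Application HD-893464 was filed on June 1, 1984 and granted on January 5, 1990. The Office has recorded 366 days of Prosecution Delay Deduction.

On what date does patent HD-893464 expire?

2007-06-01

(a) grant + 17 years → 5 January 2007.
(b) filing + 24 years → 1 June 2008.
Later of the two: 1 June 2008.
Prosecution Delay Deduction: −366 days → 1 June 2007.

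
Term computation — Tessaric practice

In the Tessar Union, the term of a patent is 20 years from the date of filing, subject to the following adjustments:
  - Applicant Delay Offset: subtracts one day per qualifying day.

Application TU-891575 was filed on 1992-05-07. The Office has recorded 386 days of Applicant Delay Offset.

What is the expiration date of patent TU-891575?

Base term: filing date + 20 years → 7 May 2012.
Applicant Delay Offset: −386 days → 17 April 2011.

2011-04-17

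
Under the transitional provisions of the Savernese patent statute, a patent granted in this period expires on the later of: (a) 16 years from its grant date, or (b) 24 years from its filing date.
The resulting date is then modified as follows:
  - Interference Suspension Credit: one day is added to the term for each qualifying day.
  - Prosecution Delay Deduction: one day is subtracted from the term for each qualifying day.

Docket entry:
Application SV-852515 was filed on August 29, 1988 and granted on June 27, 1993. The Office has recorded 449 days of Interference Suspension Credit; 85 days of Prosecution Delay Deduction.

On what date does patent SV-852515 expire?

(a) grant + 16 years → 27 June 2009.
(b) filing + 24 years → 29 August 2012.
Later of the two: 29 August 2012.
Interference Suspension Credit: +449 days → 21 November 2013.
Prosecution Delay Deduction: −85 days → 28 August 2013.

2013-08-28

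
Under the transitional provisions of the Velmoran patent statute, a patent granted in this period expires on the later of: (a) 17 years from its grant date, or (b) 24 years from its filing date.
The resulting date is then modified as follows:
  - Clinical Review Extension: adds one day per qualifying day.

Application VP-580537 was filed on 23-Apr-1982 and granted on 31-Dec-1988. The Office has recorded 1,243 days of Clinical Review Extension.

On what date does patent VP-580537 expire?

(a) grant + 17 years → 31 December 2005.
(b) filing + 24 years → 23 April 2006.
Later of the two: 23 April 2006.
Clinical Review Extension: +1243 days → 17 September 2009.

September 17, 2009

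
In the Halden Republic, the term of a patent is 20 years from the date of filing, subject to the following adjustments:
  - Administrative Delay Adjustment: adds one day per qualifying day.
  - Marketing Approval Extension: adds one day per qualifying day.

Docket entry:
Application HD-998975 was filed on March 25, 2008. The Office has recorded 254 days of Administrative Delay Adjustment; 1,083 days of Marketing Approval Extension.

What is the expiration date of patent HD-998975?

2031-11-22

Base term: filing date + 20 years → 25 March 2028.
Administrative Delay Adjustment: +254 days → 4 December 2028.
Marketing Approval Extension: +1083 days → 22 November 2031.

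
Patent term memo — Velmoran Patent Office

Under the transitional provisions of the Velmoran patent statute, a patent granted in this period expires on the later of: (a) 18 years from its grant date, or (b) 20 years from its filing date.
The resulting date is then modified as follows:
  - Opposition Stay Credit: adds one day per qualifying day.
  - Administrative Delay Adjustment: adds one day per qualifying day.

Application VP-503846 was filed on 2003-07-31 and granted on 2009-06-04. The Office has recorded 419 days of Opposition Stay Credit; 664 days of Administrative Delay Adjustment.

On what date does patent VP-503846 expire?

May 22, 2030

(a) grant + 18 years → 4 June 2027.
(b) filing + 20 years → 31 July 2023.
Later of the two: 4 June 2027.
Opposition Stay Credit: +419 days → 27 July 2028.
Administrative Delay Adjustment: +664 days → 22 May 2030.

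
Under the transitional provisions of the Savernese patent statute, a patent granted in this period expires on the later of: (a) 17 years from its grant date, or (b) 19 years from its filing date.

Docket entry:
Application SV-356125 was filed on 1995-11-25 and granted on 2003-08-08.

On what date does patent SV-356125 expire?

2020-08-08

(a) grant + 17 years → 8 August 2020.
(b) filing + 19 years → 25 November 2014.
Later of the two: 8 August 2020.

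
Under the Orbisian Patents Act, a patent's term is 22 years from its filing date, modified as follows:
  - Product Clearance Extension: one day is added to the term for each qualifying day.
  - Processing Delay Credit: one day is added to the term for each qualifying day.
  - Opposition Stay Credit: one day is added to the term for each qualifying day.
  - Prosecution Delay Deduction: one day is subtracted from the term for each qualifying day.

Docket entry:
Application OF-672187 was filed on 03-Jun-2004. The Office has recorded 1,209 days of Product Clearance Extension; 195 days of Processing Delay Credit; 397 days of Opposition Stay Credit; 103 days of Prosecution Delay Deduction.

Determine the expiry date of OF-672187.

Base term: filing date + 22 years → 3 June 2026.
Product Clearance Extension: +1209 days → 24 September 2029.
Processing Delay Credit: +195 days → 7 April 2030.
Opposition Stay Credit: +397 days → 9 May 2031.
Prosecution Delay Deduction: −103 days → 26 January 2031.

2031-01-26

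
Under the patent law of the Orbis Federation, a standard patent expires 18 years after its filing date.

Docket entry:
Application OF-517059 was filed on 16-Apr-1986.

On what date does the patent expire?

Filing date + 18 years → 16 April 2004.

April 16, 2004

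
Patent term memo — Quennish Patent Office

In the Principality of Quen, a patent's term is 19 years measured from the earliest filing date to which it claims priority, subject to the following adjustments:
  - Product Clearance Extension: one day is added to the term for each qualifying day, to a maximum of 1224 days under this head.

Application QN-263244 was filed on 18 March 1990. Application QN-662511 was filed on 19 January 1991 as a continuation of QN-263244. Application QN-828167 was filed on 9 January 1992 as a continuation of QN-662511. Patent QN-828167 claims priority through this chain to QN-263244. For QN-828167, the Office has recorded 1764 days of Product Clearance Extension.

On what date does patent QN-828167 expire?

Earliest priority filing: 18 March 1990.
Base term: 18 March 1990 + 19 years → 18 March 2009.
Product Clearance Extension: 1764 days claimed exceeds the 1224-day cap, so +1224 days → 24 July 2012.

2012-07-24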